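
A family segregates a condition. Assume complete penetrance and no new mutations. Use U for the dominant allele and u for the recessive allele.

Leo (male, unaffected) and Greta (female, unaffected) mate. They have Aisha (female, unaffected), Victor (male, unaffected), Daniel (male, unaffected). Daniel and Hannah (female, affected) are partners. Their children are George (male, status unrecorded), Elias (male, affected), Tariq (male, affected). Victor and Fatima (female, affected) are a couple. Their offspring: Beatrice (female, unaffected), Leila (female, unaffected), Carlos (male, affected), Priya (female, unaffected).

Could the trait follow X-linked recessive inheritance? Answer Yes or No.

Yes

A consistent assignment under X-linked recessive exists: Leo X^U Y, Greta X^U X^U, Aisha X^U X^U, Victor X^U Y, Daniel X^U Y, Hannah X^u X^u, Fatima X^u X^u, George X^u Y, Elias X^u Y, Tariq X^u Y, Beatrice X^U X^u, Leila X^U X^u, Carlos X^u Y, Priya X^U X^u.
In this assignment every recorded phenotype matches its genotype and every non-founder's genotype is obtainable from its parents' genotypes, so the pedigree is consistent.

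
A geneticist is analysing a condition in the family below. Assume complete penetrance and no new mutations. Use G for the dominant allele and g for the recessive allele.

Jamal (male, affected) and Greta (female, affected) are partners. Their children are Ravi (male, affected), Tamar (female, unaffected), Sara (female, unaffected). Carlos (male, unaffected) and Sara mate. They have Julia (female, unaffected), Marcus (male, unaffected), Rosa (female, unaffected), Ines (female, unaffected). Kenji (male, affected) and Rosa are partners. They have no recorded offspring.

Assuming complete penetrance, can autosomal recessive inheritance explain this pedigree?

Under autosomal recessive, Tamar (unaffected, female) cannot arise from Jamal (affected) × Greta (affected).

No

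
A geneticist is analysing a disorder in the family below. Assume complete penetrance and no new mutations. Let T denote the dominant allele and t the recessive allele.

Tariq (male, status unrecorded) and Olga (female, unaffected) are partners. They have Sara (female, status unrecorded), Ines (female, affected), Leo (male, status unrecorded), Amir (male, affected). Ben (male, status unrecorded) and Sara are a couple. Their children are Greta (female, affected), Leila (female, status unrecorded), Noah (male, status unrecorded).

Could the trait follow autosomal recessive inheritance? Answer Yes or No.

A consistent assignment under autosomal recessive exists: Tariq Tt, Olga Tt, Sara Tt, Ines tt, Leo TT, Amir tt, Ben Tt, Greta tt, Leila TT, Noah TT.
In this assignment every recorded phenotype matches its genotype and every non-founder's genotype is obtainable from its parents' genotypes, so the pedigree is consistent.

Yes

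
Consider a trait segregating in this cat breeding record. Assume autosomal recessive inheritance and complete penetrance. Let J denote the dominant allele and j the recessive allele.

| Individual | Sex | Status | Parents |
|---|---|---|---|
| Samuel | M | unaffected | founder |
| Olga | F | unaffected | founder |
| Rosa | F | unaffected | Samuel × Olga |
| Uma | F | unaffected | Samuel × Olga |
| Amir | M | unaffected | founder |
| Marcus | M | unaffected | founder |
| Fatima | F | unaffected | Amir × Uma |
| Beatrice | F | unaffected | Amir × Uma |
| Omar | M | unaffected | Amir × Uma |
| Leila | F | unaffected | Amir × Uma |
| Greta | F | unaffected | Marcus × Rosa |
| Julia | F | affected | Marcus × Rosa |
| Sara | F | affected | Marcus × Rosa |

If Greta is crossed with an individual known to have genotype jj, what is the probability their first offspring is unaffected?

2/3

Marcus is unaffected so carries J and passed j to Julia (jj), so Marcus is Jj.
Rosa is unaffected so carries J and passed j to Julia (jj), so Rosa is Jj.
Greta is an unaffected offspring of Marcus (Jj) × Rosa (Jj), whose cross gives 1/4 JJ : 1/2 Jj : 1/4 jj; conditioning on being unaffected, Greta is JJ with probability 1/3, Jj with probability 2/3.
Summing over parental genotype combinations, P(offspring is unaffected) = 1/3·1 + 2/3·1/2 = 2/3.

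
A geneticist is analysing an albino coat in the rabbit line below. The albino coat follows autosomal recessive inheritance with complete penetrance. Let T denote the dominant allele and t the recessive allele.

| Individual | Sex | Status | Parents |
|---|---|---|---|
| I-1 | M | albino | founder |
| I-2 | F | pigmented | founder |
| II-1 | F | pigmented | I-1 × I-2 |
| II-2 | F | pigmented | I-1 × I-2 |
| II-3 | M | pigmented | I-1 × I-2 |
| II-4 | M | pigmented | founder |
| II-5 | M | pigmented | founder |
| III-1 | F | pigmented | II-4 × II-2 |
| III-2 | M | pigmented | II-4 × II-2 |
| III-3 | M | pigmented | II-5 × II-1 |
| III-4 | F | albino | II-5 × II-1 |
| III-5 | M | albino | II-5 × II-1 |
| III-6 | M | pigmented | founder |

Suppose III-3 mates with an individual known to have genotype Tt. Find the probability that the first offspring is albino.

1/6

II-5 is pigmented so carries T and passed t to III-4 (tt), so II-5 is Tt.
II-1 is pigmented so carries T and received t from I-1 (tt), so II-1 is Tt.
III-3 is a pigmented offspring of II-5 (Tt) × II-1 (Tt), whose cross gives 1/4 TT : 1/2 Tt : 1/4 tt; conditioning on being pigmented, III-3 is TT with probability 1/3, Tt with probability 2/3.
Summing over parental genotype combinations, P(offspring is albino) = 2/3·1/4 = 1/6.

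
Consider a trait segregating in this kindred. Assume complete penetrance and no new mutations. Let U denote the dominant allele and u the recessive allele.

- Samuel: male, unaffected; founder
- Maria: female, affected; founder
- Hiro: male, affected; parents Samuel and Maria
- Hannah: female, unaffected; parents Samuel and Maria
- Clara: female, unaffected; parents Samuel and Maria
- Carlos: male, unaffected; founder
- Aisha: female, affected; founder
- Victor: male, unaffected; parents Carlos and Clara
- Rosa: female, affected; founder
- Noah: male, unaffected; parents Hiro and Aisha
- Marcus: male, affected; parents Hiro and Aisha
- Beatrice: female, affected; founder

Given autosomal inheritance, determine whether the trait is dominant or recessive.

Hiro and Aisha are both affected yet have an unaffected child Noah. Under a recessive model two affected parents are homozygous and every child would be affected, so the trait cannot be recessive.

dominant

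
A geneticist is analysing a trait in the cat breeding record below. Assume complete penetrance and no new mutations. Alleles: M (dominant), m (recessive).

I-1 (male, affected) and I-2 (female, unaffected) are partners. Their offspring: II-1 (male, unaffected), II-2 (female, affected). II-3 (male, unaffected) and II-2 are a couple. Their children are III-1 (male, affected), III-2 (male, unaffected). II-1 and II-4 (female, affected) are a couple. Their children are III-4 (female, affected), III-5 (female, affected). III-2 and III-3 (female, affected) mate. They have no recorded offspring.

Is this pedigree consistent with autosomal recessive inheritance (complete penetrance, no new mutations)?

A consistent assignment under autosomal recessive exists: I-1 mm, I-2 Mm, II-1 Mm, II-2 mm, II-3 Mm, II-4 mm, III-1 mm, III-2 Mm, III-3 mm, III-4 mm, III-5 mm.
In this assignment every recorded phenotype matches its genotype and every non-founder's genotype is obtainable from its parents' genotypes, so the pedigree is consistent.

Yes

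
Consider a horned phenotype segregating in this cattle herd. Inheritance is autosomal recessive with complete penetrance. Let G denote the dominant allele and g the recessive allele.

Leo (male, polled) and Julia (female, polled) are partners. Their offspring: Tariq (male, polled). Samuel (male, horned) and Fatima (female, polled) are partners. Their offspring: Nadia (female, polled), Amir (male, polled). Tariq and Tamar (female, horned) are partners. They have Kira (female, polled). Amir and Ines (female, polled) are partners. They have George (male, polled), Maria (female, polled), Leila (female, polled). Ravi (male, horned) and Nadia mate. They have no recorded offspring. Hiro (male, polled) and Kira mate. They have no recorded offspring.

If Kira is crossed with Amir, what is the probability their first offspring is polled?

3/4

Kira is polled so carries G and received g from Tamar (gg), so Kira is Gg.
Amir is polled so carries G and received g from Samuel (gg), so Amir is Gg.
The cross gives 1/4 GG : 1/2 Gg : 1/4 gg, so P(offspring is polled) = 3/4.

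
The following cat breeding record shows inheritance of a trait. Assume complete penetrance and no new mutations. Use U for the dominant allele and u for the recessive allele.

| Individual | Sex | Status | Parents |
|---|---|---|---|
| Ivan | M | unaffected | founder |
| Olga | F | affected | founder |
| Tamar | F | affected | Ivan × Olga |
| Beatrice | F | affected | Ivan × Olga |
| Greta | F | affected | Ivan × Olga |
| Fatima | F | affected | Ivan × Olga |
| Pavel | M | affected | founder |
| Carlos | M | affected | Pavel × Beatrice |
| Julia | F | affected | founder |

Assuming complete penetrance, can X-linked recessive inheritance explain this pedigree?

Under X-linked recessive, Tamar (affected, female) cannot arise from Ivan (unaffected) × Olga (affected).

No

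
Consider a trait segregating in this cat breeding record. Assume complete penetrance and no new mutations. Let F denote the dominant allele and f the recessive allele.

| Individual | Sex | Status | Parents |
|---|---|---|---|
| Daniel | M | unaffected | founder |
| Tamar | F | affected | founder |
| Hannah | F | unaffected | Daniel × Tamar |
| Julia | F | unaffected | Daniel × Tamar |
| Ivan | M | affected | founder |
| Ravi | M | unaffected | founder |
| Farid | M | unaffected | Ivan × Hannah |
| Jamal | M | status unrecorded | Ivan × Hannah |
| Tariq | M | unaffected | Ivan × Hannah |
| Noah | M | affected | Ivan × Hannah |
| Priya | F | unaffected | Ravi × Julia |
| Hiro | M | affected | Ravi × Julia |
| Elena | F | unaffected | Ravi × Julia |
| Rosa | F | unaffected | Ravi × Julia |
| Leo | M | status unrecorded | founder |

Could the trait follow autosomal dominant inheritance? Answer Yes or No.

No

Under autosomal dominant, Hiro (affected, male) cannot arise from Ravi (unaffected) × Julia (unaffected).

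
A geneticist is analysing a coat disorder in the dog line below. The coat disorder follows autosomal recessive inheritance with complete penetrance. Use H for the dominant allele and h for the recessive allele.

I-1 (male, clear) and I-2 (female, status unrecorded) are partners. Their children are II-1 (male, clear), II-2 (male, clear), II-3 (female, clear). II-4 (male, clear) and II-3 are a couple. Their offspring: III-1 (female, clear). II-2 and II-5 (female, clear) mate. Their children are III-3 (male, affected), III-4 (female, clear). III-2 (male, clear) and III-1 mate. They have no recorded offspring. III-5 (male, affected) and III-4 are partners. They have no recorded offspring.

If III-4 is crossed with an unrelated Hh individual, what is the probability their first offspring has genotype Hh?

II-2 is clear so carries H and passed h to III-3 (hh), so II-2 is Hh.
II-5 is clear so carries H and passed h to III-3 (hh), so II-5 is Hh.
III-4 is a clear offspring of II-2 (Hh) × II-5 (Hh), whose cross gives 1/4 HH : 1/2 Hh : 1/4 hh; conditioning on being clear, III-4 is HH with probability 1/3, Hh with probability 2/3.
Summing over parental genotype combinations, P(offspring has genotype Hh) = 1/3·1/2 + 2/3·1/2 = 1/2.

1/2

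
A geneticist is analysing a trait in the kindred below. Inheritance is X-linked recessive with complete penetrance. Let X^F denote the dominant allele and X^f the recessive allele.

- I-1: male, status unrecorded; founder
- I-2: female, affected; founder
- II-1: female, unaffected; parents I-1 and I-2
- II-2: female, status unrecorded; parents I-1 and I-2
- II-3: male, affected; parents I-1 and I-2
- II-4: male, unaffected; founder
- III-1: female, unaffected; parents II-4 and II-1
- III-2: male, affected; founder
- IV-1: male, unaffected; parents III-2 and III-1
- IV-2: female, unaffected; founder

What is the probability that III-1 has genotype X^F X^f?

II-4 is unaffected, so II-4 is X^F Y.
II-1 is unaffected so carries F and received f from I-2 (X^f X^f), so II-1 is X^F X^f.
Their cross gives offspring ratios 1/2 X^F X^F : 1/2 X^F X^f. Conditioning on III-1 being unaffected, P(X^F X^f) = 1/2 / 1 = 1/2 before taking III-1's own offspring into account.
III-2 is affected, so III-2 is X^f Y.
Now use III-1's offspring. Probability of each recorded status — unaffected son IV-1: 1/2 if III-1 is X^F X^f, 1 if X^F X^F.
Bayes: P(X^F X^f) = 1/2·1/2 / (1/2·1/2 + 1/2·1) = 1/3.

1/3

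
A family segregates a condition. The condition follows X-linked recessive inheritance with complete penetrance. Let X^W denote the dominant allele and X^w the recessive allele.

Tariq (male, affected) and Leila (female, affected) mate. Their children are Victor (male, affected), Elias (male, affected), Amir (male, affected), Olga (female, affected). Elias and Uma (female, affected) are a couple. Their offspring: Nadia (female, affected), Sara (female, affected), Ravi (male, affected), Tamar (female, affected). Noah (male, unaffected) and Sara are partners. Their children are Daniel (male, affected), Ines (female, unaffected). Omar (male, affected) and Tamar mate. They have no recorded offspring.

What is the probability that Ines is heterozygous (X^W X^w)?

1

Ines is unaffected so carries W and received w from Sara (X^w X^w), so Ines is X^W X^w, giving P(X^W X^w) = 1.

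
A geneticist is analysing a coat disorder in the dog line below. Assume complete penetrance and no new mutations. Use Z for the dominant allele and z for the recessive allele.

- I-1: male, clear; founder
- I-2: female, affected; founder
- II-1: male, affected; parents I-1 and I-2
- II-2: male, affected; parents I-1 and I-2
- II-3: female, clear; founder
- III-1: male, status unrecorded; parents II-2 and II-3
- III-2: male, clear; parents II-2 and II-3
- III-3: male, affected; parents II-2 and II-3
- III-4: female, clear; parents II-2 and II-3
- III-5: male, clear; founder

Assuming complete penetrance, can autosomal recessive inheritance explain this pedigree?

Yes

A consistent assignment under autosomal recessive exists: I-1 Zz, I-2 zz, II-1 zz, II-2 zz, II-3 Zz, III-1 Zz, III-2 Zz, III-3 zz, III-4 Zz, III-5 ZZ.
In this assignment every recorded phenotype matches its genotype and every non-founder's genotype is obtainable from its parents' genotypes, so the pedigree is consistent.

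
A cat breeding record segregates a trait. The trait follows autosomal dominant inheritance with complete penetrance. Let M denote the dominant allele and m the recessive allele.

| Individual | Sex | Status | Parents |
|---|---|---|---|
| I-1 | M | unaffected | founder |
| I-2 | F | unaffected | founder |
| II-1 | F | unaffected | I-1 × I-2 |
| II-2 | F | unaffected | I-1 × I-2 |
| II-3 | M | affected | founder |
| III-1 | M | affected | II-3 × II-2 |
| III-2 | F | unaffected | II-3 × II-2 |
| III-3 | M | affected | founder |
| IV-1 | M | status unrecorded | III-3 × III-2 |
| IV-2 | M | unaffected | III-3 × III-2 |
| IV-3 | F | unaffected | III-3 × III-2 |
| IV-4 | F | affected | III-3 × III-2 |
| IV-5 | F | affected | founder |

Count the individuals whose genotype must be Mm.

Obligate heterozygotes: II-3 is affected so carries M and passed m to III-2 (mm), so II-3 is Mm; III-1 is affected so carries M and received m from II-2 (mm), so III-1 is Mm; III-3 is affected so carries M and passed m to IV-2 (mm), so III-3 is Mm; IV-4 is affected so carries M and received m from III-2 (mm), so IV-4 is Mm.
Every other individual is either homozygous by phenotype or has at least one consistent homozygous assignment, so the count is 4.

4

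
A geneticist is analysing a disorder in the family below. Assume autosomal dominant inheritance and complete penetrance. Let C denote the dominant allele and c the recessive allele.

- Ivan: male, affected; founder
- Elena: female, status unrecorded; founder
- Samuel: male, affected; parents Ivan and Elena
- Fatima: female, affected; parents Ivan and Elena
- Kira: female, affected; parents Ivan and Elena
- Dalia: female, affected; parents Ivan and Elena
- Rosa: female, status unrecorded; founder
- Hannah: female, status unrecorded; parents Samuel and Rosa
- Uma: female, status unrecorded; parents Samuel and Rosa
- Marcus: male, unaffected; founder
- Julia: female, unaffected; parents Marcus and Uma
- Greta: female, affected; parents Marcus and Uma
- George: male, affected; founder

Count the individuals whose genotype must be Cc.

2

Obligate heterozygotes: Uma passed C to Greta (Cc, whose c came from Marcus) and passed c to Julia (cc), so Uma is Cc; Greta is affected so carries C and received c from Marcus (cc), so Greta is Cc.
Every other individual is either homozygous by phenotype or has at least one consistent homozygous assignment, so the count is 2.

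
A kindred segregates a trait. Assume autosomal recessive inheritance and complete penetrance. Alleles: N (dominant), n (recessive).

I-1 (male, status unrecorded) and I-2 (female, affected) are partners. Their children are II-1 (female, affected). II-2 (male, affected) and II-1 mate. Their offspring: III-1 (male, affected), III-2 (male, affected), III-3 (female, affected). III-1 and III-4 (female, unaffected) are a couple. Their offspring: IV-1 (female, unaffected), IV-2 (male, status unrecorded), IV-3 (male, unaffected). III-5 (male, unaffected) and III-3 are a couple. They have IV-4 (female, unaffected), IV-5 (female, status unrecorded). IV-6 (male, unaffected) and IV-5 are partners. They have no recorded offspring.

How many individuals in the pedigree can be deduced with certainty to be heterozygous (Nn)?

Obligate heterozygotes: IV-1 is unaffected so carries N and received n from III-1 (nn), so IV-1 is Nn; IV-3 is unaffected so carries N and received n from III-1 (nn), so IV-3 is Nn; IV-4 is unaffected so carries N and received n from III-3 (nn), so IV-4 is Nn.
Every other individual is either homozygous by phenotype or has at least one consistent homozygous assignment, so the count is 3.

3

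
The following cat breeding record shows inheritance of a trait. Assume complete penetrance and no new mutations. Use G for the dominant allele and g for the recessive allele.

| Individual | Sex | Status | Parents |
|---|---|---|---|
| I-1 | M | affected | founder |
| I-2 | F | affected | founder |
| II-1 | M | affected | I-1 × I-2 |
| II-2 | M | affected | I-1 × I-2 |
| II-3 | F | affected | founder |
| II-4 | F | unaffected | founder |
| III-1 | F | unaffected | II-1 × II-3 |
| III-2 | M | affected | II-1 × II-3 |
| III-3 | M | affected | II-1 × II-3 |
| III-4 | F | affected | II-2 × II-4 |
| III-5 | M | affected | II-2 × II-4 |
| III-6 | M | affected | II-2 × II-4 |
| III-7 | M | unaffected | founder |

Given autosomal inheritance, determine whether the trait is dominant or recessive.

II-1 and II-3 are both affected yet have an unaffected child III-1. Under a recessive model two affected parents are homozygous and every child would be affected, so the trait cannot be recessive.

dominant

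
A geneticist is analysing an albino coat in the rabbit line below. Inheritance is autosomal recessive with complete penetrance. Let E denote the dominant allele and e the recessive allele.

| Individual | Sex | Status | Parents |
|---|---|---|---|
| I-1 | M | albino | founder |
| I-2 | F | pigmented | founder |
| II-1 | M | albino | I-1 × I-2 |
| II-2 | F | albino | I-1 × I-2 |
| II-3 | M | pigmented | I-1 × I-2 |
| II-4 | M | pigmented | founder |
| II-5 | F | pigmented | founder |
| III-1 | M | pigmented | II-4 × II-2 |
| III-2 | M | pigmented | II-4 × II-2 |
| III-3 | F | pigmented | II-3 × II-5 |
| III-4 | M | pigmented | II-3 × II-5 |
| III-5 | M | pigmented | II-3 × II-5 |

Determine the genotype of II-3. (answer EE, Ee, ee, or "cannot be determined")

Ee

From phenotype alone, II-3 is EE or Ee.
II-3 is pigmented so carries E and received e from I-1 (ee), so II-3 is Ee.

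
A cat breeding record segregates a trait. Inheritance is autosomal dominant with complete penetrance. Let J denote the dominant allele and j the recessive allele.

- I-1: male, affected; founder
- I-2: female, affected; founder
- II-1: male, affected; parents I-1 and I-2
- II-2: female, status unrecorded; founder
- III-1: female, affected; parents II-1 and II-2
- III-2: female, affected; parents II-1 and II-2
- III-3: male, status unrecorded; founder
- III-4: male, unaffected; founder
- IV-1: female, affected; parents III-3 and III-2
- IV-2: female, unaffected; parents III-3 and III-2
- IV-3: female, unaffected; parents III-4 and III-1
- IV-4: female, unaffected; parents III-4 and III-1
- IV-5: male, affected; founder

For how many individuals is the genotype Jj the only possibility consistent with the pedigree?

2

Obligate heterozygotes: III-1 is affected so carries J and passed j to IV-3 (jj), so III-1 is Jj; III-2 is affected so carries J and passed j to IV-2 (jj), so III-2 is Jj.
Every other individual is either homozygous by phenotype or has at least one consistent homozygous assignment, so the count is 2.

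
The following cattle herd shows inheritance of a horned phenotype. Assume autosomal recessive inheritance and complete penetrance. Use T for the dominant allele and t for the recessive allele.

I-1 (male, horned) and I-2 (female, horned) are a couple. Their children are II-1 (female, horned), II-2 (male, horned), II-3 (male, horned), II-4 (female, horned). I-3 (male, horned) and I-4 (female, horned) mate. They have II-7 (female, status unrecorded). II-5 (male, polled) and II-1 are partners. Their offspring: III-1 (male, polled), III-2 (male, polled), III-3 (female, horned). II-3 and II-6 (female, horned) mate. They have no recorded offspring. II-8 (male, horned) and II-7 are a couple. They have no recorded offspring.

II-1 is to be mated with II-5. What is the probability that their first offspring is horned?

II-1 is horned, so II-1 is tt.
II-5 is polled so carries T and passed t to III-3 (tt), so II-5 is Tt.
The cross gives 1/2 Tt : 1/2 tt, so P(offspring is horned) = 1/2.

1/2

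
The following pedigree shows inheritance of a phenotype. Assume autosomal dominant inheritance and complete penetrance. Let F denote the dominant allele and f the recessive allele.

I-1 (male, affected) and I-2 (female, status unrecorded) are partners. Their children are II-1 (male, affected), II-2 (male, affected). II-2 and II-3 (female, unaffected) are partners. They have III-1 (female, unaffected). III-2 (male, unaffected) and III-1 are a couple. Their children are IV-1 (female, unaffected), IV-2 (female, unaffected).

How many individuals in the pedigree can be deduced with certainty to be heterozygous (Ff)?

Obligate heterozygotes: II-2 is affected so carries F and passed f to III-1 (ff), so II-2 is Ff.
Every other individual is either homozygous by phenotype or has at least one consistent homozygous assignment, so the count is 1.

1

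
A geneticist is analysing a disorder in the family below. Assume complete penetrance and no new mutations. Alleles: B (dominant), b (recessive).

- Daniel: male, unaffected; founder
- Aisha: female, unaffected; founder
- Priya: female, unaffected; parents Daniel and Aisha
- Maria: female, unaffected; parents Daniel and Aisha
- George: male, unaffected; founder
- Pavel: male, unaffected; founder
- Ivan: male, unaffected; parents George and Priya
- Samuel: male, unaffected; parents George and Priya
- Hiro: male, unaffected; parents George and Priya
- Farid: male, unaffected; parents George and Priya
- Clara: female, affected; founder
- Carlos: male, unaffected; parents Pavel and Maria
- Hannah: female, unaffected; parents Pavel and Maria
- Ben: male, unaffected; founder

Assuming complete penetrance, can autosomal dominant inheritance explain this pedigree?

A consistent assignment under autosomal dominant exists: Daniel bb, Aisha bb, Priya bb, Maria bb, George bb, Pavel bb, Ivan bb, Samuel bb, Hiro bb, Farid bb, Clara BB, Carlos bb, Hannah bb, Ben bb.
In this assignment every recorded phenotype matches its genotype and every non-founder's genotype is obtainable from its parents' genotypes, so the pedigree is consistent.

Yes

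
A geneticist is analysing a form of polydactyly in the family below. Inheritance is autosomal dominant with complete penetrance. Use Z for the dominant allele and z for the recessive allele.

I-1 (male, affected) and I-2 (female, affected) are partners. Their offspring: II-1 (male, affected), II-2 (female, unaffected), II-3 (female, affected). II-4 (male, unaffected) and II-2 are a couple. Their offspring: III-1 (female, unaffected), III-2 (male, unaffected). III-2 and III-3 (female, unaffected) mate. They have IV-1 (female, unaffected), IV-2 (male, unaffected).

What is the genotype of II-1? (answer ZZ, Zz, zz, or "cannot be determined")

cannot be determined

II-1's phenotype allows ZZ or Zz, and no parent or child forces a single allele at both positions; consistent genotype assignments exist with II-1 as ZZ or Zz.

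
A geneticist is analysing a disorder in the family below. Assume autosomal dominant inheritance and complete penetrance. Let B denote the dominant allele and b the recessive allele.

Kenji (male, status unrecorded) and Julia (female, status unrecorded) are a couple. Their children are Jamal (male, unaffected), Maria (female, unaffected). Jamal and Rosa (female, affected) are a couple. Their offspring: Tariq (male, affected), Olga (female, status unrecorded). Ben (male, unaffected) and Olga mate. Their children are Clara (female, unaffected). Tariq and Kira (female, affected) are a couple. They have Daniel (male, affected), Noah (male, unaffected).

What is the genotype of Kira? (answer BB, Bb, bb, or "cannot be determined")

From phenotype alone, Kira is BB or Bb.
Kira is affected so carries B and passed b to Noah (bb), so Kira is Bb.

Bb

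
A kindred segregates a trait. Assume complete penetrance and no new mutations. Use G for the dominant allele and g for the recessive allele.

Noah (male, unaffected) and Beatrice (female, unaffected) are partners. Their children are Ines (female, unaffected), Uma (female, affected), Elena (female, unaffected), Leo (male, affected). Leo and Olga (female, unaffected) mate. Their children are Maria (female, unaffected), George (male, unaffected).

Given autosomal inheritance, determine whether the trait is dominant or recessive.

recessive

Noah and Beatrice are both unaffected yet have an affected child Uma. Under dominance, an affected child requires at least one affected parent, so the trait cannot be dominant.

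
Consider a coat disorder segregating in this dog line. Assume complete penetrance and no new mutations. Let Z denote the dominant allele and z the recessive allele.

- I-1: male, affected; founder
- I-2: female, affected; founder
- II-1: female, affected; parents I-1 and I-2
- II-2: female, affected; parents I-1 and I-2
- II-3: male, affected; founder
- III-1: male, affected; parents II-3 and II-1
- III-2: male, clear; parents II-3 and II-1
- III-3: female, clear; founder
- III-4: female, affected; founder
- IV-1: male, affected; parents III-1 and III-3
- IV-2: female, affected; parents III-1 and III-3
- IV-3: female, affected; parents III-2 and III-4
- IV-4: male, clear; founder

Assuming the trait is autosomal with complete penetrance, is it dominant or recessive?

II-3 and II-1 are both affected yet have a clear child III-2. Under a recessive model two affected parents are homozygous and every child would be affected, so the trait cannot be recessive.

dominant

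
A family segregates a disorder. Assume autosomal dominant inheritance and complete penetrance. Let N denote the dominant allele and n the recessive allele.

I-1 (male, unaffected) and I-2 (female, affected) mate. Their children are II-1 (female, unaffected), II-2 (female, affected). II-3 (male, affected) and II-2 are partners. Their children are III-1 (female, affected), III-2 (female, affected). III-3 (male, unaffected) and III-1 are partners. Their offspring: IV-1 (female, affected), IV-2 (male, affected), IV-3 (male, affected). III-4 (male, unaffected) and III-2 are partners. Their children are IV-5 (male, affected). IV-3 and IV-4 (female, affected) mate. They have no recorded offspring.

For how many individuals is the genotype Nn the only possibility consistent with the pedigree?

Obligate heterozygotes: I-2 is affected so carries N and passed n to II-1 (nn), so I-2 is Nn; II-2 is affected so carries N and received n from I-1 (nn), so II-2 is Nn; IV-1 is affected so carries N and received n from III-3 (nn), so IV-1 is Nn; IV-2 is affected so carries N and received n from III-3 (nn), so IV-2 is Nn; IV-3 is affected so carries N and received n from III-3 (nn), so IV-3 is Nn; IV-5 is affected so carries N and received n from III-4 (nn), so IV-5 is Nn.
Every other individual is either homozygous by phenotype or has at least one consistent homozygous assignment, so the count is 6.

6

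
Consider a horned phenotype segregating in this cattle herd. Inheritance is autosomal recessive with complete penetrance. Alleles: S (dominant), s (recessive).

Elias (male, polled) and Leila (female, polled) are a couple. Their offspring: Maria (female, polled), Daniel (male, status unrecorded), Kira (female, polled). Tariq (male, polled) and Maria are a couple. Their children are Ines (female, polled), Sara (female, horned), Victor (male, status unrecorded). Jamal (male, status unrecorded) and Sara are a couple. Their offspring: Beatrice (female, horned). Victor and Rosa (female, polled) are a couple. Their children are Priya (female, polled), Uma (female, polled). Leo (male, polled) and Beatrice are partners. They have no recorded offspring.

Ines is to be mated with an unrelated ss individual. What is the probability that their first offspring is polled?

2/3

Tariq is polled so carries S and passed s to Sara (ss), so Tariq is Ss.
Maria is polled so carries S and passed s to Sara (ss), so Maria is Ss.
Ines is a polled offspring of Tariq (Ss) × Maria (Ss), whose cross gives 1/4 SS : 1/2 Ss : 1/4 ss; conditioning on being polled, Ines is SS with probability 1/3, Ss with probability 2/3.
Summing over parental genotype combinations, P(offspring is polled) = 1/3·1 + 2/3·1/2 = 2/3.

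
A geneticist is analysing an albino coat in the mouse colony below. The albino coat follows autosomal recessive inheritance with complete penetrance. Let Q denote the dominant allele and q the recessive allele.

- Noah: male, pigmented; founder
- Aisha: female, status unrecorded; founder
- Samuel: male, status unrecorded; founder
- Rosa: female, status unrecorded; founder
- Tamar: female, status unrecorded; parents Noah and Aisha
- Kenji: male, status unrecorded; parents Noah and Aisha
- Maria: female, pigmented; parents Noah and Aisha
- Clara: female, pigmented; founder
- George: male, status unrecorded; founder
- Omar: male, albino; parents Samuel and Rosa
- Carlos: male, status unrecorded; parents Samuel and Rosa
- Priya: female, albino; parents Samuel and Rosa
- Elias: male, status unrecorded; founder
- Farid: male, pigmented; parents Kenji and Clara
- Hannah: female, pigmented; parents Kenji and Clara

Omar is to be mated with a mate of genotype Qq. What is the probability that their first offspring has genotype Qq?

Omar is albino, so Omar is qq.
The cross gives 1/2 Qq : 1/2 qq, so P(offspring has genotype Qq) = 1/2.

1/2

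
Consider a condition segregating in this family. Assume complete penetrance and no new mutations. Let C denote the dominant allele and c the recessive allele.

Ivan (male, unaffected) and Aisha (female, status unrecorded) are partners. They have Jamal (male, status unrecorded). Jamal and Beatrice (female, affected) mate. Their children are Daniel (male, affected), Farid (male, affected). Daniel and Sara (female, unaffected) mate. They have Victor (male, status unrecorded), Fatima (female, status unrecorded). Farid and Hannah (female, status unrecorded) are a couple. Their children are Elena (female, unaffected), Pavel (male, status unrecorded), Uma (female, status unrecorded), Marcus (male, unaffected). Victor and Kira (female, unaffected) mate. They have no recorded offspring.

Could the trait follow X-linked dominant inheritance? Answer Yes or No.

Under X-linked dominant, Elena (unaffected, female) cannot arise from Farid (affected) × Hannah (unrecorded).

No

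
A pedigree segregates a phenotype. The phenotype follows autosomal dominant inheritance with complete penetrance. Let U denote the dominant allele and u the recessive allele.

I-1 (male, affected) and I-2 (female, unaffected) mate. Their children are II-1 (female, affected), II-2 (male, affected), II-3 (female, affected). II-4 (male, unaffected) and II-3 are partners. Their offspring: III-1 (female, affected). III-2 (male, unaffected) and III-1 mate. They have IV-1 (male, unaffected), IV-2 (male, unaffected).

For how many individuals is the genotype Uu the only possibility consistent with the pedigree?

4

Obligate heterozygotes: II-1 is affected so carries U and received u from I-2 (uu), so II-1 is Uu; II-2 is affected so carries U and received u from I-2 (uu), so II-2 is Uu; II-3 is affected so carries U and received u from I-2 (uu), so II-3 is Uu; III-1 is affected so carries U and received u from II-4 (uu), so III-1 is Uu.
Every other individual is either homozygous by phenotype or has at least one consistent homozygous assignment, so the count is 4.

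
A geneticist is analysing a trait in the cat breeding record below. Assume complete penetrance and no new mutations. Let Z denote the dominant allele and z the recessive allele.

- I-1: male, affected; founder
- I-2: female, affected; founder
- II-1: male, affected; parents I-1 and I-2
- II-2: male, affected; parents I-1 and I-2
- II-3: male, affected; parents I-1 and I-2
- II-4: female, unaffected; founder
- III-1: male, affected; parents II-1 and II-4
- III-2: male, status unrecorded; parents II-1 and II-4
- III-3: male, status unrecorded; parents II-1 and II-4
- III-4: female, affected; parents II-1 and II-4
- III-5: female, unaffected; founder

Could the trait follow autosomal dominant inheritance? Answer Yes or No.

Yes

A consistent assignment under autosomal dominant exists: I-1 ZZ, I-2 ZZ, II-1 ZZ, II-2 ZZ, II-3 ZZ, II-4 zz, III-1 Zz, III-2 Zz, III-3 Zz, III-4 Zz, III-5 zz.
In this assignment every recorded phenotype matches its genotype and every non-founder's genotype is obtainable from its parents' genotypes, so the pedigree is consistent.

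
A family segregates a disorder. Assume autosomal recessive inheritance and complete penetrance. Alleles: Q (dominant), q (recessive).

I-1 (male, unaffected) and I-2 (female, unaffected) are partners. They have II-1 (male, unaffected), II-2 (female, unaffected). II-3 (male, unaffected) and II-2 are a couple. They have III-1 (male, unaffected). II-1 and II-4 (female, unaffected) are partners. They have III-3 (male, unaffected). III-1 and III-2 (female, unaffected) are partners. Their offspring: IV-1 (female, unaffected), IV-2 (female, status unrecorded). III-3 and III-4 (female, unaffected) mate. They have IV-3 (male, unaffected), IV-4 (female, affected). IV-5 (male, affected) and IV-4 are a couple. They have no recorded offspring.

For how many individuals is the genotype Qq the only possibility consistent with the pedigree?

2

Obligate heterozygotes: III-3 is unaffected so carries Q and passed q to IV-4 (qq), so III-3 is Qq; III-4 is unaffected so carries Q and passed q to IV-4 (qq), so III-4 is Qq.
Every other individual is either homozygous by phenotype or has at least one consistent homozygous assignment, so the count is 2.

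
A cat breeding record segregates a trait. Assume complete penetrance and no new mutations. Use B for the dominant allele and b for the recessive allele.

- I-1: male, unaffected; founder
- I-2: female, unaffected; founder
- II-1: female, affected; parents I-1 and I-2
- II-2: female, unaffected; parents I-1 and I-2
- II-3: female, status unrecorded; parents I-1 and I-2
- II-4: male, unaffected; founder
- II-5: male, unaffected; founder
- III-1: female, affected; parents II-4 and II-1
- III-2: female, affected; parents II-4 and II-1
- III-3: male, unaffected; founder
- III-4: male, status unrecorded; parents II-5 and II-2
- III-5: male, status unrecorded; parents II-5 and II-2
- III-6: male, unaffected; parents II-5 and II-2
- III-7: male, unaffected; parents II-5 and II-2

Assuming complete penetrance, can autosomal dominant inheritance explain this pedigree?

Under autosomal dominant, II-1 (affected, female) cannot arise from I-1 (unaffected) × I-2 (unaffected).

No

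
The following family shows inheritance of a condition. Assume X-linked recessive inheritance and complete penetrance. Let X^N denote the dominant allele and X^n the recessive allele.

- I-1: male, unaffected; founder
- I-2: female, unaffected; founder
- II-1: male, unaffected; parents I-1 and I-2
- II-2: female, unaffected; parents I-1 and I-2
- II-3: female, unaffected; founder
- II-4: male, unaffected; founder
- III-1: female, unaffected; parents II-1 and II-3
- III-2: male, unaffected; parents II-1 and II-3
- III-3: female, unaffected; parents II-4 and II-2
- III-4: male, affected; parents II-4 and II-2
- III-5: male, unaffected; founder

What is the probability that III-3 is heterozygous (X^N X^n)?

1/2

II-4 is unaffected, so II-4 is X^N Y.
II-2 is unaffected so carries N and passed n to III-4 (X^n Y), so II-2 is X^N X^n.
Their cross gives offspring ratios 1/2 X^N X^N : 1/2 X^N X^n. Conditioning on III-3 being unaffected, P(X^N X^n) = 1/2 / 1 = 1/2.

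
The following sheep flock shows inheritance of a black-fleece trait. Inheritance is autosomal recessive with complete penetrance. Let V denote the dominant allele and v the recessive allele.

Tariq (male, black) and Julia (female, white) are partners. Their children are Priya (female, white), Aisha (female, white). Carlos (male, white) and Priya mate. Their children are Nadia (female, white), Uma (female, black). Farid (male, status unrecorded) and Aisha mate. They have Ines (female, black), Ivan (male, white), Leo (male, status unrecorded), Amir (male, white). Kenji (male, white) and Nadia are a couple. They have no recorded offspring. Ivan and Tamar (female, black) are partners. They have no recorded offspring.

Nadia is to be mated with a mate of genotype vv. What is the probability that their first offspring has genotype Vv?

Carlos is white so carries V and passed v to Uma (vv), so Carlos is Vv.
Priya is white so carries V and received v from Tariq (vv), so Priya is Vv.
Nadia is a white offspring of Carlos (Vv) × Priya (Vv), whose cross gives 1/4 VV : 1/2 Vv : 1/4 vv; conditioning on being white, Nadia is VV with probability 1/3, Vv with probability 2/3.
Summing over parental genotype combinations, P(offspring has genotype Vv) = 1/3·1 + 2/3·1/2 = 2/3.

2/3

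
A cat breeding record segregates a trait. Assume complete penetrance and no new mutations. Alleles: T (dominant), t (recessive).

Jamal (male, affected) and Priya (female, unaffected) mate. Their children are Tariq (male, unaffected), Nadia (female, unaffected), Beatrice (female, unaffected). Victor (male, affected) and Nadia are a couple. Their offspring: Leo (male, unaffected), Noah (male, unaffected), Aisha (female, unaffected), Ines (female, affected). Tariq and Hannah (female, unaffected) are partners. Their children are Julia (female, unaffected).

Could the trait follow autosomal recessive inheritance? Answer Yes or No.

Yes

A consistent assignment under autosomal recessive exists: Jamal tt, Priya TT, Tariq Tt, Nadia Tt, Beatrice Tt, Victor tt, Hannah TT, Leo Tt, Noah Tt, Aisha Tt, Ines tt, Julia TT.
In this assignment every recorded phenotype matches its genotype and every non-founder's genotype is obtainable from its parents' genotypes, so the pedigree is consistent.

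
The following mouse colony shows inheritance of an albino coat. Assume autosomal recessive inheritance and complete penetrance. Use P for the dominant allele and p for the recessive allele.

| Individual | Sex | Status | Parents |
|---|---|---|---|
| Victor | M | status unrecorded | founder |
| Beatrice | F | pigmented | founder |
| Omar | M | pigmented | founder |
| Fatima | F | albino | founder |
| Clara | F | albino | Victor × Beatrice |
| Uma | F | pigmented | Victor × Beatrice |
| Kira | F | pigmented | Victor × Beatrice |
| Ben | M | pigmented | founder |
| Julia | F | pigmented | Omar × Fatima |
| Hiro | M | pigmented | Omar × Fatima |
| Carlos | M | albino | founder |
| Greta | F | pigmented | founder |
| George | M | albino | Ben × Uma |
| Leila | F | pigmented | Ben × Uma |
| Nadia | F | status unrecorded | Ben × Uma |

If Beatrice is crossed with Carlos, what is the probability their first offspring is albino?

1/2

Beatrice is pigmented so carries P and passed p to Clara (pp), so Beatrice is Pp.
Carlos is albino, so Carlos is pp.
The cross gives 1/2 Pp : 1/2 pp, so P(offspring is albino) = 1/2.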